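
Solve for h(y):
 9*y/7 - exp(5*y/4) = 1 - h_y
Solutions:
 h(y) = C1 - 9*y^2/14 + y + 4*exp(5*y/4)/5


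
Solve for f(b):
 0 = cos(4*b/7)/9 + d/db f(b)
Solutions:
 f(b) = C1 - 7*sin(4*b/7)/36


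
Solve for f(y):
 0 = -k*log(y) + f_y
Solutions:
 f(y) = C1 + k*y*log(y) - k*y


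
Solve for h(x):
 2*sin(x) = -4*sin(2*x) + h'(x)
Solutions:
 h(x) = C1 + 4*sin(x)^2 - 2*cos(x)


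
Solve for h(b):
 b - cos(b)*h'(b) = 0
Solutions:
 h(b) = C1 + Integral(b/cos(b), b)


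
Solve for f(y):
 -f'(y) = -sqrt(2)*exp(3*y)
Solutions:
 f(y) = C1 + sqrt(2)*exp(3*y)/3


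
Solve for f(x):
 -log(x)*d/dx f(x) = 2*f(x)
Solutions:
 f(x) = C1*exp(-2*li(x))


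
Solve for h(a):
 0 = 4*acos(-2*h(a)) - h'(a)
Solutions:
 Integral(1/acos(-2*_y), (_y, h(a))) = C1 + 4*a


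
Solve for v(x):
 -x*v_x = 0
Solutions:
 v(x) = C1


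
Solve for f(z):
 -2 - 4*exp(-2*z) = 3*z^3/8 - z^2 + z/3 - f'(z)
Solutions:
 f(z) = C1 + 3*z^4/32 - z^3/3 + z^2/6 + 2*z - 2*exp(-2*z)


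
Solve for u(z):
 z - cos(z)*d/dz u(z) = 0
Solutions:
 u(z) = C1 + Integral(z/cos(z), z)


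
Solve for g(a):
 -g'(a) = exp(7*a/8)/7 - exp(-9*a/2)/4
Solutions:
 g(a) = C1 - 8*exp(7*a/8)/49 - exp(-9*a/2)/18


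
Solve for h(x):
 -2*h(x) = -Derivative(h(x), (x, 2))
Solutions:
 h(x) = C1*exp(-sqrt(2)*x) + C2*exp(sqrt(2)*x)


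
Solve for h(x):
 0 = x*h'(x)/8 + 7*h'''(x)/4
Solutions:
 h(x) = C1 + Integral(C2*airyai(-14^(2/3)*x/14) + C3*airybi(-14^(2/3)*x/14), x)


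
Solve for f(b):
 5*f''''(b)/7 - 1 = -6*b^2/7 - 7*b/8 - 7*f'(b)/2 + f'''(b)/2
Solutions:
 f(b) = C1 + C2*exp(b*(7*7^(1/3)/(60*sqrt(501) + 1343)^(1/3) + 14 + 7^(2/3)*(60*sqrt(501) + 1343)^(1/3))/60)*sin(sqrt(3)*7^(1/3)*b*(-7^(1/3)*(60*sqrt(501) + 1343)^(1/3) + 7/(60*sqrt(501) + 1343)^(1/3))/60) + C3*exp(b*(7*7^(1/3)/(60*sqrt(501) + 1343)^(1/3) + 14 + 7^(2/3)*(60*sqrt(501) + 1343)^(1/3))/60)*cos(sqrt(3)*7^(1/3)*b*(-7^(1/3)*(60*sqrt(501) + 1343)^(1/3) + 7/(60*sqrt(501) + 1343)^(1/3))/60) + C4*exp(b*(-7^(2/3)*(60*sqrt(501) + 1343)^(1/3) - 7*7^(1/3)/(60*sqrt(501) + 1343)^(1/3) + 7)/30) - 4*b^3/49 - b^2/8 + 74*b/343


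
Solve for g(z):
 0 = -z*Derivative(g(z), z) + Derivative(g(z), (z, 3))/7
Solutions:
 g(z) = C1 + Integral(C2*airyai(7^(1/3)*z) + C3*airybi(7^(1/3)*z), z)


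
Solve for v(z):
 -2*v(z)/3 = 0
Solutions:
 v(z) = 0


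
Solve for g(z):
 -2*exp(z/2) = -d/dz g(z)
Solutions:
 g(z) = C1 + 4*exp(z/2)


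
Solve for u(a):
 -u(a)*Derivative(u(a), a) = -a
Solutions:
 u(a) = -sqrt(C1 + a^2)
 u(a) = sqrt(C1 + a^2)


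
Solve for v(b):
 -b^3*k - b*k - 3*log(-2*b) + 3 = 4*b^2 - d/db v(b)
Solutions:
 v(b) = C1 + b^4*k/4 + 4*b^3/3 + b^2*k/2 + 3*b*log(-b) + 3*b*(-2 + log(2))


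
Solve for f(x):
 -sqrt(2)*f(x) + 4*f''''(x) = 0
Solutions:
 f(x) = C1*exp(-2^(5/8)*x/2) + C2*exp(2^(5/8)*x/2) + C3*sin(2^(5/8)*x/2) + C4*cos(2^(5/8)*x/2)


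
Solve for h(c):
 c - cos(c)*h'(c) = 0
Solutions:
 h(c) = C1 + Integral(c/cos(c), c)


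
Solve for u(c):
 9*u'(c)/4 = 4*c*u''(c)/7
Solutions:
 u(c) = C1 + C2*c^(79/16)


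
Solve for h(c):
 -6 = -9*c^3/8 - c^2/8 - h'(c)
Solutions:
 h(c) = C1 - 9*c^4/32 - c^3/24 + 6*c


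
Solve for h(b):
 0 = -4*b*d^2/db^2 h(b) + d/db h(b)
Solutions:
 h(b) = C1 + C2*b^(5/4)


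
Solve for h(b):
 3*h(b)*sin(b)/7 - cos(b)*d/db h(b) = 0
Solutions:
 h(b) = C1/cos(b)^(3/7)


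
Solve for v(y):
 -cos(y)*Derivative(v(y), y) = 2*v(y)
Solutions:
 v(y) = C1*(sin(y) - 1)/(sin(y) + 1)


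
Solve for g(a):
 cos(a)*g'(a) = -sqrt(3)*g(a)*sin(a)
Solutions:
 g(a) = C1*cos(a)^(sqrt(3))


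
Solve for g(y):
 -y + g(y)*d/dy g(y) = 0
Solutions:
 g(y) = -sqrt(C1 + y^2)
 g(y) = sqrt(C1 + y^2)


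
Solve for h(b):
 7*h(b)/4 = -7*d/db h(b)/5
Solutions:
 h(b) = C1*exp(-5*b/4)


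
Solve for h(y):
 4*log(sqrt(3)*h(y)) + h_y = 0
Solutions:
 Integral(1/(2*log(_y) + log(3)), (_y, h(y)))/2 = C1 - y


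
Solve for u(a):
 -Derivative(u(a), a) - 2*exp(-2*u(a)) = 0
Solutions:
 u(a) = log(-sqrt(C1 - 4*a))
 u(a) = log(C1 - 4*a)/2


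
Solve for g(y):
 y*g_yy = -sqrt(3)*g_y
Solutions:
 g(y) = C1 + C2*y^(1 - sqrt(3))


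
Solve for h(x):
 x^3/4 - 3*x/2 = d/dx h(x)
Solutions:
 h(x) = C1 + x^4/16 - 3*x^2/4


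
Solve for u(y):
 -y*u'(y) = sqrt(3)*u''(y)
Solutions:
 u(y) = C1 + C2*erf(sqrt(2)*3^(3/4)*y/6)


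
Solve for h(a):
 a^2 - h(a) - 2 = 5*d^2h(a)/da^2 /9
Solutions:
 h(a) = C1*sin(3*sqrt(5)*a/5) + C2*cos(3*sqrt(5)*a/5) + a^2 - 28/9


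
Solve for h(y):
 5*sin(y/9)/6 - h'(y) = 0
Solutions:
 h(y) = C1 - 15*cos(y/9)/2


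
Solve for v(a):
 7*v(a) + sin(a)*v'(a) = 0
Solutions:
 v(a) = C1*sqrt(cos(a) + 1)*(cos(a)^3 + 3*cos(a)^2 + 3*cos(a) + 1)/(sqrt(cos(a) - 1)*(cos(a)^3 - 3*cos(a)^2 + 3*cos(a) - 1))


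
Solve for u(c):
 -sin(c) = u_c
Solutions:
 u(c) = C1 + cos(c)


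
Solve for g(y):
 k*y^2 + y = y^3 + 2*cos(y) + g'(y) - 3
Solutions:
 g(y) = C1 + k*y^3/3 - y^4/4 + y^2/2 + 3*y - 2*sin(y)


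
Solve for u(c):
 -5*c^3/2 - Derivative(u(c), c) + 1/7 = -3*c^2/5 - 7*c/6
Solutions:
 u(c) = C1 - 5*c^4/8 + c^3/5 + 7*c^2/12 + c/7


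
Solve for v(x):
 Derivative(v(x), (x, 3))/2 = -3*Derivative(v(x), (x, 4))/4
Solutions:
 v(x) = C1 + C2*x + C3*x^2 + C4*exp(-2*x/3)


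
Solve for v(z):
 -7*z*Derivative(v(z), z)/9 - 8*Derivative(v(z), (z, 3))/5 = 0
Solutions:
 v(z) = C1 + Integral(C2*airyai(-105^(1/3)*z/6) + C3*airybi(-105^(1/3)*z/6), z)


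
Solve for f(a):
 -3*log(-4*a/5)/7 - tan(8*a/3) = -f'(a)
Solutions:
 f(a) = C1 + 3*a*log(-a)/7 - 3*a*log(5)/7 - 3*a/7 + 6*a*log(2)/7 - 3*log(cos(8*a/3))/8


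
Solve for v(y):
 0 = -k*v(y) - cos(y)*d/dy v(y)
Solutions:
 v(y) = C1*exp(k*(log(sin(y) - 1) - log(sin(y) + 1))/2)


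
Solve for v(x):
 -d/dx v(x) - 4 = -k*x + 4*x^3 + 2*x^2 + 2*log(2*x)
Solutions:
 v(x) = C1 + k*x^2/2 - x^4 - 2*x^3/3 - 2*x*log(x) - 2*x - x*log(4)


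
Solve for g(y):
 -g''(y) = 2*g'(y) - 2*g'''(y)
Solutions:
 g(y) = C1 + C2*exp(y*(1 - sqrt(17))/4) + C3*exp(y*(1 + sqrt(17))/4)


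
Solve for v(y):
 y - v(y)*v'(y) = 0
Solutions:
 v(y) = -sqrt(C1 + y^2)
 v(y) = sqrt(C1 + y^2)


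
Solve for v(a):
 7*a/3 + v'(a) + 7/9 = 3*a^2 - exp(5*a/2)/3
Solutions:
 v(a) = C1 + a^3 - 7*a^2/6 - 7*a/9 - 2*exp(5*a/2)/15


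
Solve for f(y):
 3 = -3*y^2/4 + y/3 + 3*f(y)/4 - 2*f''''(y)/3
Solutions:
 f(y) = C1*exp(-2^(1/4)*sqrt(3)*y/2) + C2*exp(2^(1/4)*sqrt(3)*y/2) + C3*sin(2^(1/4)*sqrt(3)*y/2) + C4*cos(2^(1/4)*sqrt(3)*y/2) + y^2 - 4*y/9 + 4


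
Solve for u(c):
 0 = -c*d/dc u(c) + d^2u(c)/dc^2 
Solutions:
 u(c) = C1 + C2*erfi(sqrt(2)*c/2)


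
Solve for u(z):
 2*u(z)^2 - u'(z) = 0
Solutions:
 u(z) = -1/(C1 + 2*z)


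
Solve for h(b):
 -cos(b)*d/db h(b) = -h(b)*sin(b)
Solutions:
 h(b) = C1/cos(b)


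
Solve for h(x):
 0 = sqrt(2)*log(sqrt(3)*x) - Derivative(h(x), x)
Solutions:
 h(x) = C1 + sqrt(2)*x*log(x) - sqrt(2)*x + sqrt(2)*x*log(3)/2


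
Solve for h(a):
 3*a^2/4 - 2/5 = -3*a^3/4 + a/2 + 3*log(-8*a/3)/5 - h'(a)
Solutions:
 h(a) = C1 - 3*a^4/16 - a^3/4 + a^2/4 + 3*a*log(-a)/5 + a*(-3*log(3) - 1 + 9*log(2))/5


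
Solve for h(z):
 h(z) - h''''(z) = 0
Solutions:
 h(z) = C1*exp(-z) + C2*exp(z) + C3*sin(z) + C4*cos(z)


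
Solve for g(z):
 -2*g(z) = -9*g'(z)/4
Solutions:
 g(z) = C1*exp(8*z/9)


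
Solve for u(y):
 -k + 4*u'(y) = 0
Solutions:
 u(y) = C1 + k*y/4


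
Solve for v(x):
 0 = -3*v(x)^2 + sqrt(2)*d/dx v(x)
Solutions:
 v(x) = -2/(C1 + 3*sqrt(2)*x)


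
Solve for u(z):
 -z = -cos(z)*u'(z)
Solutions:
 u(z) = C1 + Integral(z/cos(z), z)


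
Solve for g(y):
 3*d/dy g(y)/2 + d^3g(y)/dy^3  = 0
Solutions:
 g(y) = C1 + C2*sin(sqrt(6)*y/2) + C3*cos(sqrt(6)*y/2)


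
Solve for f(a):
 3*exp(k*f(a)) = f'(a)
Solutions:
 f(a) = Piecewise((log(-1/(C1*k + 3*a*k))/k, Ne(k, 0)), (nan, True))
 f(a) = Piecewise((C1 + 3*a, Eq(k, 0)), (nan, True))


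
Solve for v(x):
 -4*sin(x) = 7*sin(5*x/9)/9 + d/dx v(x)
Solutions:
 v(x) = C1 + 7*cos(5*x/9)/5 + 4*cos(x)


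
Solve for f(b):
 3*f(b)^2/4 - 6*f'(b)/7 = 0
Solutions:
 f(b) = -8/(C1 + 7*b)


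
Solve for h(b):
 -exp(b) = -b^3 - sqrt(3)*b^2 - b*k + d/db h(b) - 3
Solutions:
 h(b) = C1 + b^4/4 + sqrt(3)*b^3/3 + b^2*k/2 + 3*b - exp(b)


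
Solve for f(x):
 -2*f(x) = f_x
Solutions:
 f(x) = C1*exp(-2*x)


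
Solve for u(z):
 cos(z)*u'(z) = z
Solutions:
 u(z) = C1 + Integral(z/cos(z), z)


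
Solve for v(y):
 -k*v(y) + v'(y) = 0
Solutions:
 v(y) = C1*exp(k*y)


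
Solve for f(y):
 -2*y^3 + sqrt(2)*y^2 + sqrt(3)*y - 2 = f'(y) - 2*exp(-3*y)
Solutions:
 f(y) = C1 - y^4/2 + sqrt(2)*y^3/3 + sqrt(3)*y^2/2 - 2*y - 2*exp(-3*y)/3


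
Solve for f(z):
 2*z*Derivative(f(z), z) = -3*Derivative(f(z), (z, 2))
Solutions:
 f(z) = C1 + C2*erf(sqrt(3)*z/3)


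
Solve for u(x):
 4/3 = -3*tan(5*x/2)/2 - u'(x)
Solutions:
 u(x) = C1 - 4*x/3 + 3*log(cos(5*x/2))/5


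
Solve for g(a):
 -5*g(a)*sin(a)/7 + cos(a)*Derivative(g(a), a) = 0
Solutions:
 g(a) = C1/cos(a)^(5/7)


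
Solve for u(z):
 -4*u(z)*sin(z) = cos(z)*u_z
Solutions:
 u(z) = C1*cos(z)^4


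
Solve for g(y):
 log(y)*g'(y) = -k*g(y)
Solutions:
 g(y) = C1*exp(-k*li(y))


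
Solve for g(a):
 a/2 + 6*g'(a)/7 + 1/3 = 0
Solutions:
 g(a) = C1 - 7*a^2/24 - 7*a/18


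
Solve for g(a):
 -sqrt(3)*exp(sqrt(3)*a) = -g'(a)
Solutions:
 g(a) = C1 + exp(sqrt(3)*a)


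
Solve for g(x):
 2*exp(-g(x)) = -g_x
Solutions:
 g(x) = log(C1 - 2*x)


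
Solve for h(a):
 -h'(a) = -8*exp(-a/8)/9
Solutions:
 h(a) = C1 - 64*exp(-a/8)/9


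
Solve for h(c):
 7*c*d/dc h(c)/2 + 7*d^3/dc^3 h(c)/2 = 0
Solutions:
 h(c) = C1 + Integral(C2*airyai(-c) + C3*airybi(-c), c)


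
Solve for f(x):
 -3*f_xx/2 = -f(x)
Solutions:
 f(x) = C1*exp(-sqrt(6)*x/3) + C2*exp(sqrt(6)*x/3)


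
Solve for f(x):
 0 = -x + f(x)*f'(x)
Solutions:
 f(x) = -sqrt(C1 + x^2)
 f(x) = sqrt(C1 + x^2)


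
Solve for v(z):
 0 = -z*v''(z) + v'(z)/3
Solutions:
 v(z) = C1 + C2*z^(4/3)


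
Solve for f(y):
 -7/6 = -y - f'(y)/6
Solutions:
 f(y) = C1 - 3*y^2 + 7*y


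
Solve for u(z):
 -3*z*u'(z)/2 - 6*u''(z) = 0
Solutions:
 u(z) = C1 + C2*erf(sqrt(2)*z/4)


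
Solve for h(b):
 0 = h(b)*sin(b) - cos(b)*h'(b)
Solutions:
 h(b) = C1/cos(b)


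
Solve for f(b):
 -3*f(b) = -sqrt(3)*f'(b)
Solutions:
 f(b) = C1*exp(sqrt(3)*b)


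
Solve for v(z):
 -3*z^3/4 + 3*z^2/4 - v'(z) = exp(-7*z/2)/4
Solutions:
 v(z) = C1 - 3*z^4/16 + z^3/4 + exp(-7*z/2)/14


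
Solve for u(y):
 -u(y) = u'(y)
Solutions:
 u(y) = C1*exp(-y)


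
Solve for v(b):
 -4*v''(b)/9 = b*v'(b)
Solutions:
 v(b) = C1 + C2*erf(3*sqrt(2)*b/4)


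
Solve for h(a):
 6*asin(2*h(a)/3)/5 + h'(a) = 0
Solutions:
 Integral(1/asin(2*_y/3), (_y, h(a))) = C1 - 6*a/5


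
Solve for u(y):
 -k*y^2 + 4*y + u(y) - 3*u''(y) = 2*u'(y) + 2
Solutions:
 u(y) = C1*exp(-y) + C2*exp(y/3) + k*y^2 + 4*k*y + 14*k - 4*y - 6


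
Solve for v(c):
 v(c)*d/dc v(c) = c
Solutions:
 v(c) = -sqrt(C1 + c^2)
 v(c) = sqrt(C1 + c^2)


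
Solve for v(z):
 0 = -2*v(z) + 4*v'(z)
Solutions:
 v(z) = C1*exp(z/2)


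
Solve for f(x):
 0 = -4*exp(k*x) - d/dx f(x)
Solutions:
 f(x) = C1 - 4*exp(k*x)/k


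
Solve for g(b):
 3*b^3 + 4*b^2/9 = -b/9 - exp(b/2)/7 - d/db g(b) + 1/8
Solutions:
 g(b) = C1 - 3*b^4/4 - 4*b^3/27 - b^2/18 + b/8 - 2*exp(b/2)/7


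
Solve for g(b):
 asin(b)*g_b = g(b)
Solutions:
 g(b) = C1*exp(Integral(1/asin(b), b))


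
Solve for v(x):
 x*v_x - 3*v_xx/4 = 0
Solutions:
 v(x) = C1 + C2*erfi(sqrt(6)*x/3)


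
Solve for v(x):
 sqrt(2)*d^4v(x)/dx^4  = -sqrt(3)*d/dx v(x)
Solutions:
 v(x) = C1 + C4*exp(-2^(5/6)*3^(1/6)*x/2) + (C2*sin(2^(5/6)*3^(2/3)*x/4) + C3*cos(2^(5/6)*3^(2/3)*x/4))*exp(2^(5/6)*3^(1/6)*x/4)


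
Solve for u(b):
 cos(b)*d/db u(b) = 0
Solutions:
 u(b) = C1


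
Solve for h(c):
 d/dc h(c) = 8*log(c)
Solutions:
 h(c) = C1 + 8*c*log(c) - 8*c


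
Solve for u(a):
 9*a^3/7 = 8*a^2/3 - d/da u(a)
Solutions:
 u(a) = C1 - 9*a^4/28 + 8*a^3/9


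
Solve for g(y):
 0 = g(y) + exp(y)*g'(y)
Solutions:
 g(y) = C1*exp(exp(-y))


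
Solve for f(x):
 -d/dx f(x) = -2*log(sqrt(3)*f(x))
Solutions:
 -Integral(1/(2*log(_y) + log(3)), (_y, f(x))) = C1 - x


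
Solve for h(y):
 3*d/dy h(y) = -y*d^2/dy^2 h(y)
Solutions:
 h(y) = C1 + C2/y^2


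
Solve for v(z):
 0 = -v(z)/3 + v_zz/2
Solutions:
 v(z) = C1*exp(-sqrt(6)*z/3) + C2*exp(sqrt(6)*z/3)


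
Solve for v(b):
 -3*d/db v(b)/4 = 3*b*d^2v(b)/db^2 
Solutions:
 v(b) = C1 + C2*b^(3/4)


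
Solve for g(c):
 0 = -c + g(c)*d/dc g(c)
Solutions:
 g(c) = -sqrt(C1 + c^2)
 g(c) = sqrt(C1 + c^2)


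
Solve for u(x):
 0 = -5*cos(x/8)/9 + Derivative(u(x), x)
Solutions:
 u(x) = C1 + 40*sin(x/8)/9


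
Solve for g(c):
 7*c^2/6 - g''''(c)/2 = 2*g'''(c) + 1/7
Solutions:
 g(c) = C1 + C2*c + C3*c^2 + C4*exp(-4*c) + 7*c^5/720 - 7*c^4/576 + c^3/4032


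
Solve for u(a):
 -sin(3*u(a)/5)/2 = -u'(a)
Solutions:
 -a/2 + 5*log(cos(3*u(a)/5) - 1)/6 - 5*log(cos(3*u(a)/5) + 1)/6 = C1


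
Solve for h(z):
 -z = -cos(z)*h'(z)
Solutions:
 h(z) = C1 + Integral(z/cos(z), z)


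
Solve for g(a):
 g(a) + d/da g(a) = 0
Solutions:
 g(a) = C1*exp(-a)


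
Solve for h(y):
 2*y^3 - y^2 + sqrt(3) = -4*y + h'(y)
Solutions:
 h(y) = C1 + y^4/2 - y^3/3 + 2*y^2 + sqrt(3)*y


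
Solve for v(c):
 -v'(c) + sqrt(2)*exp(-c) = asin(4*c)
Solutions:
 v(c) = C1 - c*asin(4*c) - sqrt(1 - 16*c^2)/4 - sqrt(2)*exp(-c)


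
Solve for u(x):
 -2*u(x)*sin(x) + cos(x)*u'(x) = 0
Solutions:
 u(x) = C1/cos(x)^2


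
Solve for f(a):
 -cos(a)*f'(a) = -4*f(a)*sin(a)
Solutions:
 f(a) = C1/cos(a)^4


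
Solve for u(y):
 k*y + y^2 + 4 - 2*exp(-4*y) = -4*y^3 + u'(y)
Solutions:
 u(y) = C1 + k*y^2/2 + y^4 + y^3/3 + 4*y + exp(-4*y)/2


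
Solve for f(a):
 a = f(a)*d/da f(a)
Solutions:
 f(a) = -sqrt(C1 + a^2)
 f(a) = sqrt(C1 + a^2)


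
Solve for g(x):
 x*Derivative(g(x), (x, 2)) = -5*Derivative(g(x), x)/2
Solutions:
 g(x) = C1 + C2/x^(3/2)


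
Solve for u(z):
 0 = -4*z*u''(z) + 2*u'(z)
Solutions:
 u(z) = C1 + C2*z^(3/2)


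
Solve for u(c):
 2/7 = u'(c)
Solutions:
 u(c) = C1 + 2*c/7


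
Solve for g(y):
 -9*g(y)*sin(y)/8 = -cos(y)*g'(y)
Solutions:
 g(y) = C1/cos(y)^(9/8)


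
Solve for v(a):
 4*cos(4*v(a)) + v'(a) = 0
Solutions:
 v(a) = -asin((C1 + exp(32*a))/(C1 - exp(32*a)))/4 + pi/4
 v(a) = asin((C1 + exp(32*a))/(C1 - exp(32*a)))/4


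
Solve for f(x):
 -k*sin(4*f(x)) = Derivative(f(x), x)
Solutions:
 f(x) = -acos((-C1 - exp(8*k*x))/(C1 - exp(8*k*x)))/4 + pi/2
 f(x) = acos((-C1 - exp(8*k*x))/(C1 - exp(8*k*x)))/4


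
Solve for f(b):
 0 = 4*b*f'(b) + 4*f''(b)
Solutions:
 f(b) = C1 + C2*erf(sqrt(2)*b/2)


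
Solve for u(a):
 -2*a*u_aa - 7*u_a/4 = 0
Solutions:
 u(a) = C1 + C2*a^(1/8)


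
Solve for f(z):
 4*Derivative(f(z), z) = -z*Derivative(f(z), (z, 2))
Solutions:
 f(z) = C1 + C2/z^3


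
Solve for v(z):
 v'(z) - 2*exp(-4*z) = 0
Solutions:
 v(z) = C1 - exp(-4*z)/2


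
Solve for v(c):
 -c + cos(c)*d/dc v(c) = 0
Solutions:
 v(c) = C1 + Integral(c/cos(c), c)


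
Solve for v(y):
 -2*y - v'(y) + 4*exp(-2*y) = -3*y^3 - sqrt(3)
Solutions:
 v(y) = C1 + 3*y^4/4 - y^2 + sqrt(3)*y - 2*exp(-2*y)


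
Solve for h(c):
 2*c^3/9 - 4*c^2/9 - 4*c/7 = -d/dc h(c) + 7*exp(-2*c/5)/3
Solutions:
 h(c) = C1 - c^4/18 + 4*c^3/27 + 2*c^2/7 - 35*exp(-2*c/5)/6


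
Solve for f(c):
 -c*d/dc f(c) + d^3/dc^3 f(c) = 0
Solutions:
 f(c) = C1 + Integral(C2*airyai(c) + C3*airybi(c), c)


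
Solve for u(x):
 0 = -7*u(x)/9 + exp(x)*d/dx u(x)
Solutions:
 u(x) = C1*exp(-7*exp(-x)/9)


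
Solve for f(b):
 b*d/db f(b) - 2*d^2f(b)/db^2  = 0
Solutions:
 f(b) = C1 + C2*erfi(b/2)


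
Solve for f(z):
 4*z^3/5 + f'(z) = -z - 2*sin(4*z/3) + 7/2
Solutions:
 f(z) = C1 - z^4/5 - z^2/2 + 7*z/2 + 3*cos(4*z/3)/2


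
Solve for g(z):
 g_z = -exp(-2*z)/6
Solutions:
 g(z) = C1 + exp(-2*z)/12


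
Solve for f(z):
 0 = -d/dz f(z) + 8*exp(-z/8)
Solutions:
 f(z) = C1 - 64*exp(-z/8)


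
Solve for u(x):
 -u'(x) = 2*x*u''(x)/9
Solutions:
 u(x) = C1 + C2/x^(7/2)


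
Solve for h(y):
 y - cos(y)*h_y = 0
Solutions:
 h(y) = C1 + Integral(y/cos(y), y)


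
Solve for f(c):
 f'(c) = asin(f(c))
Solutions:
 Integral(1/asin(_y), (_y, f(c))) = C1 + c


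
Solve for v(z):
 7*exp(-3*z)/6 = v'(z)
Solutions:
 v(z) = C1 - 7*exp(-3*z)/18


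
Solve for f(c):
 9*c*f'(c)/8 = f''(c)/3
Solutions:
 f(c) = C1 + C2*erfi(3*sqrt(3)*c/4)


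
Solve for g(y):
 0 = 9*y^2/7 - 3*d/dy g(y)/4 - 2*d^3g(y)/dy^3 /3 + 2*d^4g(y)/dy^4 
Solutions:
 g(y) = C1 + C2*exp(y*(-2^(2/3)*(27*sqrt(6657) + 2203)^(1/3) - 8*2^(1/3)/(27*sqrt(6657) + 2203)^(1/3) + 8)/72)*sin(2^(1/3)*sqrt(3)*y*(-2^(1/3)*(27*sqrt(6657) + 2203)^(1/3) + 8/(27*sqrt(6657) + 2203)^(1/3))/72) + C3*exp(y*(-2^(2/3)*(27*sqrt(6657) + 2203)^(1/3) - 8*2^(1/3)/(27*sqrt(6657) + 2203)^(1/3) + 8)/72)*cos(2^(1/3)*sqrt(3)*y*(-2^(1/3)*(27*sqrt(6657) + 2203)^(1/3) + 8/(27*sqrt(6657) + 2203)^(1/3))/72) + C4*exp(y*(8*2^(1/3)/(27*sqrt(6657) + 2203)^(1/3) + 4 + 2^(2/3)*(27*sqrt(6657) + 2203)^(1/3))/36) + 4*y^3/7 - 64*y/21


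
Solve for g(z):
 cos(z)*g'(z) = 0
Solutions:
 g(z) = C1


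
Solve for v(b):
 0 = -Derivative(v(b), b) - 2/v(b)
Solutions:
 v(b) = -sqrt(C1 - 4*b)
 v(b) = sqrt(C1 - 4*b)


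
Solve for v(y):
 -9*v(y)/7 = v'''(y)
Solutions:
 v(y) = C3*exp(-21^(2/3)*y/7) + (C1*sin(3*3^(1/6)*7^(2/3)*y/14) + C2*cos(3*3^(1/6)*7^(2/3)*y/14))*exp(21^(2/3)*y/14)


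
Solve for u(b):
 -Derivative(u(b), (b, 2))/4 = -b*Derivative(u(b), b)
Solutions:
 u(b) = C1 + C2*erfi(sqrt(2)*b)


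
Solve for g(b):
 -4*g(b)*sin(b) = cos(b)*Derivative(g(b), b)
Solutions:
 g(b) = C1*cos(b)^4


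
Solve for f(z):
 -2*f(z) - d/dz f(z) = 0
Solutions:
 f(z) = C1*exp(-2*z)


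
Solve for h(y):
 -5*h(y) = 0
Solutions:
 h(y) = 0


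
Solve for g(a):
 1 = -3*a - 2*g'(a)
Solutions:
 g(a) = C1 - 3*a^2/4 - a/2


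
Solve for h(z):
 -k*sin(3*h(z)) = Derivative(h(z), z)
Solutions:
 h(z) = -acos((-C1 - exp(6*k*z))/(C1 - exp(6*k*z)))/3 + 2*pi/3
 h(z) = acos((-C1 - exp(6*k*z))/(C1 - exp(6*k*z)))/3


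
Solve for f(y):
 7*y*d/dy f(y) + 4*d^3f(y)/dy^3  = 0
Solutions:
 f(y) = C1 + Integral(C2*airyai(-14^(1/3)*y/2) + C3*airybi(-14^(1/3)*y/2), y)


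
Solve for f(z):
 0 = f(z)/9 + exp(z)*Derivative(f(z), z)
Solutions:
 f(z) = C1*exp(exp(-z)/9)


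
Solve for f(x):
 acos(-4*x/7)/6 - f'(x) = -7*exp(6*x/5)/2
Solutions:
 f(x) = C1 + x*acos(-4*x/7)/6 + sqrt(49 - 16*x^2)/24 + 35*exp(6*x/5)/12


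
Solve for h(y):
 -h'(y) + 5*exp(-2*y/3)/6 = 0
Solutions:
 h(y) = C1 - 5*exp(-2*y/3)/4


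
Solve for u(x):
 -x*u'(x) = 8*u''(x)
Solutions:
 u(x) = C1 + C2*erf(x/4)


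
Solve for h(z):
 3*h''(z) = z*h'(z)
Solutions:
 h(z) = C1 + C2*erfi(sqrt(6)*z/6)


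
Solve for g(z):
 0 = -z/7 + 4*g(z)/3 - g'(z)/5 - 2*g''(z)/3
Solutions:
 g(z) = C1*exp(z*(-3 + sqrt(809))/20) + C2*exp(-z*(3 + sqrt(809))/20) + 3*z/28 + 9/560


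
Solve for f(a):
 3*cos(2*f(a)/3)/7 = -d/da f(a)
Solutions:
 3*a/7 - 3*log(sin(2*f(a)/3) - 1)/4 + 3*log(sin(2*f(a)/3) + 1)/4 = C1


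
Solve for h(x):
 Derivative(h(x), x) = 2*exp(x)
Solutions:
 h(x) = C1 + 2*exp(x)


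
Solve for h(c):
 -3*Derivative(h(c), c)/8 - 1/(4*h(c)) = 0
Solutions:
 h(c) = -sqrt(C1 - 12*c)/3
 h(c) = sqrt(C1 - 12*c)/3


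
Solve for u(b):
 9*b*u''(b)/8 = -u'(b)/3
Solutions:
 u(b) = C1 + C2*b^(19/27)


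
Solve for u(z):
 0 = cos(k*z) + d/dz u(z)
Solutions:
 u(z) = C1 - sin(k*z)/k


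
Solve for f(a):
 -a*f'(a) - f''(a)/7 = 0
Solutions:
 f(a) = C1 + C2*erf(sqrt(14)*a/2)


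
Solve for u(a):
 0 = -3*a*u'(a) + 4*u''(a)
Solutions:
 u(a) = C1 + C2*erfi(sqrt(6)*a/4)


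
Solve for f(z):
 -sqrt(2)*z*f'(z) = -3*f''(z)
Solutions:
 f(z) = C1 + C2*erfi(2^(3/4)*sqrt(3)*z/6)


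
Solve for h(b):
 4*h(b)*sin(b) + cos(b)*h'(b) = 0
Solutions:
 h(b) = C1*cos(b)^4


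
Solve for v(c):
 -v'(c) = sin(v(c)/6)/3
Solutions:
 c/3 + 3*log(cos(v(c)/6) - 1) - 3*log(cos(v(c)/6) + 1) = C1


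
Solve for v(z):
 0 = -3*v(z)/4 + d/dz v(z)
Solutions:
 v(z) = C1*exp(3*z/4)


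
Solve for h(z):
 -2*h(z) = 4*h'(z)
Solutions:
 h(z) = C1*exp(-z/2)


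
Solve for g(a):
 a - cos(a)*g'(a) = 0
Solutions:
 g(a) = C1 + Integral(a/cos(a), a)


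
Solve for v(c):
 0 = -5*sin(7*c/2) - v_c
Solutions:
 v(c) = C1 + 10*cos(7*c/2)/7


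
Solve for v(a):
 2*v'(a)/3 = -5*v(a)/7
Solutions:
 v(a) = C1*exp(-15*a/14)


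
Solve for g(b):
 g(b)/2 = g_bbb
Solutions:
 g(b) = C3*exp(2^(2/3)*b/2) + (C1*sin(2^(2/3)*sqrt(3)*b/4) + C2*cos(2^(2/3)*sqrt(3)*b/4))*exp(-2^(2/3)*b/4)


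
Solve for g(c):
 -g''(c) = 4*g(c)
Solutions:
 g(c) = C1*sin(2*c) + C2*cos(2*c)


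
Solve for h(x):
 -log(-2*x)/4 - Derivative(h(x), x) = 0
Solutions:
 h(x) = C1 - x*log(-x)/4 + x*(1 - log(2))/4


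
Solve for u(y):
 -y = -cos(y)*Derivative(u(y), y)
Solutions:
 u(y) = C1 + Integral(y/cos(y), y)


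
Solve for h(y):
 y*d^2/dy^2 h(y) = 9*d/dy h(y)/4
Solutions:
 h(y) = C1 + C2*y^(13/4)


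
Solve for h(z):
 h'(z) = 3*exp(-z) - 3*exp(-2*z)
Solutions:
 h(z) = C1 - 3*exp(-z) + 3*exp(-2*z)/2


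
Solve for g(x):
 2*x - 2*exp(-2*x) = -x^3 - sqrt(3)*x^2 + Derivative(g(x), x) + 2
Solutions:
 g(x) = C1 + x^4/4 + sqrt(3)*x^3/3 + x^2 - 2*x + exp(-2*x)


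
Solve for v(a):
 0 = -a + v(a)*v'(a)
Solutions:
 v(a) = -sqrt(C1 + a^2)
 v(a) = sqrt(C1 + a^2)


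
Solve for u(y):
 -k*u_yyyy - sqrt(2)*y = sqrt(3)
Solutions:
 u(y) = C1 + C2*y + C3*y^2 + C4*y^3 - sqrt(2)*y^5/(120*k) - sqrt(3)*y^4/(24*k)


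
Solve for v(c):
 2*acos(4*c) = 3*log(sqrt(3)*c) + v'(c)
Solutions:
 v(c) = C1 - 3*c*log(c) + 2*c*acos(4*c) - 3*c*log(3)/2 + 3*c - sqrt(1 - 16*c^2)/2


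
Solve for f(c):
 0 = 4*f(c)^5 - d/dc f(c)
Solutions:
 f(c) = -(-1/(C1 + 16*c))^(1/4)
 f(c) = (-1/(C1 + 16*c))^(1/4)
 f(c) = -I*(-1/(C1 + 16*c))^(1/4)
 f(c) = I*(-1/(C1 + 16*c))^(1/4)


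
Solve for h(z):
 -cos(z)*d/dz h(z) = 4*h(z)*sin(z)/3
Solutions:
 h(z) = C1*cos(z)^(4/3)


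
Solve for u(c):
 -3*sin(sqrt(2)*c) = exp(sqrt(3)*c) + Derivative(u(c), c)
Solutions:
 u(c) = C1 - sqrt(3)*exp(sqrt(3)*c)/3 + 3*sqrt(2)*cos(sqrt(2)*c)/2


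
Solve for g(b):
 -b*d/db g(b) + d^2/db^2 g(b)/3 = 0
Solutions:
 g(b) = C1 + C2*erfi(sqrt(6)*b/2)


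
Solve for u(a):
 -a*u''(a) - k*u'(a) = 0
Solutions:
 u(a) = C1 + a^(1 - re(k))*(C2*sin(log(a)*Abs(im(k))) + C3*cos(log(a)*im(k)))


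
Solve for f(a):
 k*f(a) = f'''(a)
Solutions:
 f(a) = C1*exp(a*k^(1/3)) + C2*exp(a*k^(1/3)*(-1 + sqrt(3)*I)/2) + C3*exp(-a*k^(1/3)*(1 + sqrt(3)*I)/2)


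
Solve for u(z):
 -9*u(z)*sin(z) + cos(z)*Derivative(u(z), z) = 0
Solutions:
 u(z) = C1/cos(z)^9


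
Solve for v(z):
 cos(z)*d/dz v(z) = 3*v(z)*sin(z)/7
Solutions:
 v(z) = C1/cos(z)^(3/7)


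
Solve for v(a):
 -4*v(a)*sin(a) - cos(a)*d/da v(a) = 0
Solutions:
 v(a) = C1*cos(a)^4


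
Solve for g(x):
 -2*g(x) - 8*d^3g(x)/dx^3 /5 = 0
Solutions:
 g(x) = C3*exp(-10^(1/3)*x/2) + (C1*sin(10^(1/3)*sqrt(3)*x/4) + C2*cos(10^(1/3)*sqrt(3)*x/4))*exp(10^(1/3)*x/4)


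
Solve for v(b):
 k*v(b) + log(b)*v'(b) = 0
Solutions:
 v(b) = C1*exp(-k*li(b))


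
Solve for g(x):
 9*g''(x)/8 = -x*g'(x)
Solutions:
 g(x) = C1 + C2*erf(2*x/3)


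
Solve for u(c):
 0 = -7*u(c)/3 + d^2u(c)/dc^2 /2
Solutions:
 u(c) = C1*exp(-sqrt(42)*c/3) + C2*exp(sqrt(42)*c/3)


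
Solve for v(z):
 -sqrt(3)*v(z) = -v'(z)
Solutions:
 v(z) = C1*exp(sqrt(3)*z)


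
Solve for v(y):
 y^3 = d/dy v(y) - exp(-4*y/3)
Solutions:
 v(y) = C1 + y^4/4 - 3*exp(-4*y/3)/4


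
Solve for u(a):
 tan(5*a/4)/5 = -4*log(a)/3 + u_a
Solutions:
 u(a) = C1 + 4*a*log(a)/3 - 4*a/3 - 4*log(cos(5*a/4))/25


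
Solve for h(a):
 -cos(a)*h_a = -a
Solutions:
 h(a) = C1 + Integral(a/cos(a), a)


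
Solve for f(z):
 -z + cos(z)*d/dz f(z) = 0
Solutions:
 f(z) = C1 + Integral(z/cos(z), z)


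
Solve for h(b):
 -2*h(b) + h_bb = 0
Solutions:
 h(b) = C1*exp(-sqrt(2)*b) + C2*exp(sqrt(2)*b)


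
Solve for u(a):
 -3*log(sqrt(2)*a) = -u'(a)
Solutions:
 u(a) = C1 + 3*a*log(a) - 3*a + 3*a*log(2)/2


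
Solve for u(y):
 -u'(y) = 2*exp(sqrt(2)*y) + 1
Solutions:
 u(y) = C1 - y - sqrt(2)*exp(sqrt(2)*y)


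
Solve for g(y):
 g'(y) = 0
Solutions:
 g(y) = C1


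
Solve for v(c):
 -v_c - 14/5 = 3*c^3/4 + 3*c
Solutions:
 v(c) = C1 - 3*c^4/16 - 3*c^2/2 - 14*c/5


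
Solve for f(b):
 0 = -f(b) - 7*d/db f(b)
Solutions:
 f(b) = C1*exp(-b/7)


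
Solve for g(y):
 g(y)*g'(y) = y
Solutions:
 g(y) = -sqrt(C1 + y^2)
 g(y) = sqrt(C1 + y^2)


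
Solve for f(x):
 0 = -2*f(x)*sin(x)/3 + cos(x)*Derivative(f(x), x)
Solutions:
 f(x) = C1/cos(x)^(2/3)


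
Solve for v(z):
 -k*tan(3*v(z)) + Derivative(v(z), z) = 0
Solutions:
 v(z) = -asin(C1*exp(3*k*z))/3 + pi/3
 v(z) = asin(C1*exp(3*k*z))/3


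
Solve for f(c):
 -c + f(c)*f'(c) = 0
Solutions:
 f(c) = -sqrt(C1 + c^2)
 f(c) = sqrt(C1 + c^2)


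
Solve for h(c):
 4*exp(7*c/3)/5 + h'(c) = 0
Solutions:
 h(c) = C1 - 12*exp(7*c/3)/35


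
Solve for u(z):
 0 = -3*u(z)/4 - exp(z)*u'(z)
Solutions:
 u(z) = C1*exp(3*exp(-z)/4)


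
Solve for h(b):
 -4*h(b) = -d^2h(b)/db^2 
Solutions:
 h(b) = C1*exp(-2*b) + C2*exp(2*b)


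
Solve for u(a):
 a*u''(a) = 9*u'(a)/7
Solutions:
 u(a) = C1 + C2*a^(16/7)


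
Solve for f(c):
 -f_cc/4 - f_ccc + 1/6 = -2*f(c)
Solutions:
 f(c) = C1*exp(-c*((24*sqrt(5178) + 1727)^(-1/3) + 2 + (24*sqrt(5178) + 1727)^(1/3))/24)*sin(sqrt(3)*c*(-(24*sqrt(5178) + 1727)^(1/3) + (24*sqrt(5178) + 1727)^(-1/3))/24) + C2*exp(-c*((24*sqrt(5178) + 1727)^(-1/3) + 2 + (24*sqrt(5178) + 1727)^(1/3))/24)*cos(sqrt(3)*c*(-(24*sqrt(5178) + 1727)^(1/3) + (24*sqrt(5178) + 1727)^(-1/3))/24) + C3*exp(c*(-1 + (24*sqrt(5178) + 1727)^(-1/3) + (24*sqrt(5178) + 1727)^(1/3))/12) - 1/12


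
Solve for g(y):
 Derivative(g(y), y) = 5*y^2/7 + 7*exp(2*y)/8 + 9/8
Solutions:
 g(y) = C1 + 5*y^3/21 + 9*y/8 + 7*exp(2*y)/16


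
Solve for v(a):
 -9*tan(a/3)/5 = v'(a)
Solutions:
 v(a) = C1 + 27*log(cos(a/3))/5


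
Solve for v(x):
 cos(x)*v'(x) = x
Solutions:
 v(x) = C1 + Integral(x/cos(x), x)


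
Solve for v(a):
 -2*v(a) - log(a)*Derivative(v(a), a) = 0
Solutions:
 v(a) = C1*exp(-2*li(a))


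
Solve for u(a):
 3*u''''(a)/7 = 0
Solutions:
 u(a) = C1 + C2*a + C3*a^2 + C4*a^3


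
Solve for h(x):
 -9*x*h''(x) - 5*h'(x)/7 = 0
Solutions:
 h(x) = C1 + C2*x^(58/63)


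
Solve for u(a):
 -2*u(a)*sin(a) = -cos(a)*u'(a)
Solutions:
 u(a) = C1/cos(a)^2


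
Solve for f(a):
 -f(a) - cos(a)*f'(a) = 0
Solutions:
 f(a) = C1*sqrt(sin(a) - 1)/sqrt(sin(a) + 1)


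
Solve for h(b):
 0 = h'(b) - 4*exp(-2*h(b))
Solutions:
 h(b) = log(-sqrt(C1 + 8*b))
 h(b) = log(C1 + 8*b)/2


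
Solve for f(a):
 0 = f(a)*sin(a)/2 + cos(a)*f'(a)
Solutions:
 f(a) = C1*sqrt(cos(a))


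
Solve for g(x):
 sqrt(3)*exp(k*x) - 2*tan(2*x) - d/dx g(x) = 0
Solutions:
 g(x) = C1 + sqrt(3)*Piecewise((exp(k*x)/k, Ne(k, 0)), (x, True)) + log(cos(2*x))


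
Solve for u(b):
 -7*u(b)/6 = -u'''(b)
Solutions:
 u(b) = C3*exp(6^(2/3)*7^(1/3)*b/6) + (C1*sin(2^(2/3)*3^(1/6)*7^(1/3)*b/4) + C2*cos(2^(2/3)*3^(1/6)*7^(1/3)*b/4))*exp(-6^(2/3)*7^(1/3)*b/12)


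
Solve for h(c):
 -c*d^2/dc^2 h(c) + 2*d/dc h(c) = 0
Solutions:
 h(c) = C1 + C2*c^3


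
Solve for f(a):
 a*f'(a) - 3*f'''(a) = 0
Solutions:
 f(a) = C1 + Integral(C2*airyai(3^(2/3)*a/3) + C3*airybi(3^(2/3)*a/3), a)


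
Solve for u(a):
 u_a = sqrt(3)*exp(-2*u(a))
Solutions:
 u(a) = log(-sqrt(C1 + 2*sqrt(3)*a))
 u(a) = log(C1 + 2*sqrt(3)*a)/2


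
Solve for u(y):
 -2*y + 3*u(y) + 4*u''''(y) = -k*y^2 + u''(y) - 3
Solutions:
 u(y) = -k*y^2/3 - 2*k/9 + 2*y/3 + (C1*sin(sqrt(2)*3^(1/4)*y*sin(atan(sqrt(47))/2)/2) + C2*cos(sqrt(2)*3^(1/4)*y*sin(atan(sqrt(47))/2)/2))*exp(-sqrt(2)*3^(1/4)*y*cos(atan(sqrt(47))/2)/2) + (C3*sin(sqrt(2)*3^(1/4)*y*sin(atan(sqrt(47))/2)/2) + C4*cos(sqrt(2)*3^(1/4)*y*sin(atan(sqrt(47))/2)/2))*exp(sqrt(2)*3^(1/4)*y*cos(atan(sqrt(47))/2)/2) - 1


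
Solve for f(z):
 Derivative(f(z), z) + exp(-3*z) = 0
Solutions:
 f(z) = C1 + exp(-3*z)/3


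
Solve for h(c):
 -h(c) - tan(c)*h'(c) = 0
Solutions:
 h(c) = C1/sin(c)


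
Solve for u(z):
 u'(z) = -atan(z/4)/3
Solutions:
 u(z) = C1 - z*atan(z/4)/3 + 2*log(z^2 + 16)/3


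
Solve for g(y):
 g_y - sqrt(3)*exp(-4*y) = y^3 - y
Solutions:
 g(y) = C1 + y^4/4 - y^2/2 - sqrt(3)*exp(-4*y)/4


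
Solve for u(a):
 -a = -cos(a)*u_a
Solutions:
 u(a) = C1 + Integral(a/cos(a), a)


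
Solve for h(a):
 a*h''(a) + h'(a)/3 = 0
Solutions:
 h(a) = C1 + C2*a^(2/3)


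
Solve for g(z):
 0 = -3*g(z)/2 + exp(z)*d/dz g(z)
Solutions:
 g(z) = C1*exp(-3*exp(-z)/2)


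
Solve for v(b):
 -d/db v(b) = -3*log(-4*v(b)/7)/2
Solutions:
 -2*Integral(1/(log(-_y) - log(7) + 2*log(2)), (_y, v(b)))/3 = C1 - b


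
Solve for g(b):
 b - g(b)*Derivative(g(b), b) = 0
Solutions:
 g(b) = -sqrt(C1 + b^2)
 g(b) = sqrt(C1 + b^2)


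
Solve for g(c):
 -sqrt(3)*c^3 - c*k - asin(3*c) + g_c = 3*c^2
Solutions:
 g(c) = C1 + sqrt(3)*c^4/4 + c^3 + c^2*k/2 + c*asin(3*c) + sqrt(1 - 9*c^2)/3


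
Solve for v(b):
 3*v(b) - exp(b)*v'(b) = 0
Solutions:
 v(b) = C1*exp(-3*exp(-b))


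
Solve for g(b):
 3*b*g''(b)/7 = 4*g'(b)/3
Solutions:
 g(b) = C1 + C2*b^(37/9)


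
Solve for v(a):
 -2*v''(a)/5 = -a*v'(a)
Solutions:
 v(a) = C1 + C2*erfi(sqrt(5)*a/2)


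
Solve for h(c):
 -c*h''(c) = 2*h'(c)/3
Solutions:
 h(c) = C1 + C2*c^(1/3)


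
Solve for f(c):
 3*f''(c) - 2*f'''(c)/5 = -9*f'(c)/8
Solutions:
 f(c) = C1 + C2*exp(3*c*(5 - sqrt(30))/4) + C3*exp(3*c*(5 + sqrt(30))/4)


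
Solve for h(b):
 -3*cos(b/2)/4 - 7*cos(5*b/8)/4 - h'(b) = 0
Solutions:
 h(b) = C1 - 3*sin(b/2)/2 - 14*sin(5*b/8)/5


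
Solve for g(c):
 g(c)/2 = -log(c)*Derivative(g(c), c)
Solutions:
 g(c) = C1*exp(-li(c)/2)


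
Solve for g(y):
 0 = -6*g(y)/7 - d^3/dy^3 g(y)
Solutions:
 g(y) = C3*exp(-6^(1/3)*7^(2/3)*y/7) + (C1*sin(2^(1/3)*3^(5/6)*7^(2/3)*y/14) + C2*cos(2^(1/3)*3^(5/6)*7^(2/3)*y/14))*exp(6^(1/3)*7^(2/3)*y/14)


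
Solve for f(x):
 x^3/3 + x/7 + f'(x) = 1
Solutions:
 f(x) = C1 - x^4/12 - x^2/14 + x


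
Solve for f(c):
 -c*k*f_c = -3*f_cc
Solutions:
 f(c) = Piecewise((-sqrt(6)*sqrt(pi)*C1*erf(sqrt(6)*c*sqrt(-k)/6)/(2*sqrt(-k)) - C2, (k > 0) | (k < 0)), (-C1*c - C2, True))


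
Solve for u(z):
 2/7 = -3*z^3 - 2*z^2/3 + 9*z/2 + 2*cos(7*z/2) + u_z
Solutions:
 u(z) = C1 + 3*z^4/4 + 2*z^3/9 - 9*z^2/4 + 2*z/7 - 4*sin(7*z/2)/7


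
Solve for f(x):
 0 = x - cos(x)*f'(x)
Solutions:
 f(x) = C1 + Integral(x/cos(x), x)


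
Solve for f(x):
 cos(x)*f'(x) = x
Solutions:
 f(x) = C1 + Integral(x/cos(x), x)


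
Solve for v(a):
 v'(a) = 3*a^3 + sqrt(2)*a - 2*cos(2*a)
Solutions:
 v(a) = C1 + 3*a^4/4 + sqrt(2)*a^2/2 - sin(2*a)


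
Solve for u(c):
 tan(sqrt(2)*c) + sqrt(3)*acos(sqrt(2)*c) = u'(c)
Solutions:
 u(c) = C1 + sqrt(3)*(c*acos(sqrt(2)*c) - sqrt(2)*sqrt(1 - 2*c^2)/2) - sqrt(2)*log(cos(sqrt(2)*c))/2


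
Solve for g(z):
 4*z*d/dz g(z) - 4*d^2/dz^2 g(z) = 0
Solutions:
 g(z) = C1 + C2*erfi(sqrt(2)*z/2)


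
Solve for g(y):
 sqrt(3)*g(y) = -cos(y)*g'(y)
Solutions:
 g(y) = C1*(sin(y) - 1)^(sqrt(3)/2)/(sin(y) + 1)^(sqrt(3)/2)


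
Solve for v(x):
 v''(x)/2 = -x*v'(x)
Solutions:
 v(x) = C1 + C2*erf(x)


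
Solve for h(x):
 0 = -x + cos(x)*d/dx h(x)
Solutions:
 h(x) = C1 + Integral(x/cos(x), x)


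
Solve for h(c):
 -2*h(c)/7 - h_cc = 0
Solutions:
 h(c) = C1*sin(sqrt(14)*c/7) + C2*cos(sqrt(14)*c/7)


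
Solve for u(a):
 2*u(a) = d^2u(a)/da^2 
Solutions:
 u(a) = C1*exp(-sqrt(2)*a) + C2*exp(sqrt(2)*a)


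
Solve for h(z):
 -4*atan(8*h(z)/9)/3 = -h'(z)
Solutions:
 Integral(1/atan(8*_y/9), (_y, h(z))) = C1 + 4*z/3


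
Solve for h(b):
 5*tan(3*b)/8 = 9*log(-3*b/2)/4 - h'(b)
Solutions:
 h(b) = C1 + 9*b*log(-b)/4 - 9*b/4 - 9*b*log(2)/4 + 9*b*log(3)/4 + 5*log(cos(3*b))/24


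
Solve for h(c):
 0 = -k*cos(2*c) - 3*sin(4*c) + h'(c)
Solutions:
 h(c) = C1 + k*sin(2*c)/2 - 3*cos(4*c)/4


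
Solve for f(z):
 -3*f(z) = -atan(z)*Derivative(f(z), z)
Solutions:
 f(z) = C1*exp(3*Integral(1/atan(z), z))


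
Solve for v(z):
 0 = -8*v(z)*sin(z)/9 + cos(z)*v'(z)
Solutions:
 v(z) = C1/cos(z)^(8/9)


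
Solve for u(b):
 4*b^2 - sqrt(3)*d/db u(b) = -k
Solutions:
 u(b) = C1 + 4*sqrt(3)*b^3/9 + sqrt(3)*b*k/3


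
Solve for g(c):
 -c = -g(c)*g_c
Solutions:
 g(c) = -sqrt(C1 + c^2)
 g(c) = sqrt(C1 + c^2)


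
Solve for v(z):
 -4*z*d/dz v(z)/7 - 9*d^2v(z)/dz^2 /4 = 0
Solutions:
 v(z) = C1 + C2*erf(2*sqrt(14)*z/21)


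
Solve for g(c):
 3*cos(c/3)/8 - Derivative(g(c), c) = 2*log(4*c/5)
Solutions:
 g(c) = C1 - 2*c*log(c) - 4*c*log(2) + 2*c + 2*c*log(5) + 9*sin(c/3)/8


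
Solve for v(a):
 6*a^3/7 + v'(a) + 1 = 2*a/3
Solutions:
 v(a) = C1 - 3*a^4/14 + a^2/3 - a


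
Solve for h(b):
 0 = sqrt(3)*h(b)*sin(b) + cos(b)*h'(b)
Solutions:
 h(b) = C1*cos(b)^(sqrt(3))


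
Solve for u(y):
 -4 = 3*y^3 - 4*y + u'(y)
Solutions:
 u(y) = C1 - 3*y^4/4 + 2*y^2 - 4*y


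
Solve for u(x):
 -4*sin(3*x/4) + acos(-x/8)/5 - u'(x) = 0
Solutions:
 u(x) = C1 + x*acos(-x/8)/5 + sqrt(64 - x^2)/5 + 16*cos(3*x/4)/3


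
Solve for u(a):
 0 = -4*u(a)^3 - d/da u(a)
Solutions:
 u(a) = -sqrt(2)*sqrt(-1/(C1 - 4*a))/2
 u(a) = sqrt(2)*sqrt(-1/(C1 - 4*a))/2


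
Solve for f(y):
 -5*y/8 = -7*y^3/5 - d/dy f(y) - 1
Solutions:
 f(y) = C1 - 7*y^4/20 + 5*y^2/16 - y


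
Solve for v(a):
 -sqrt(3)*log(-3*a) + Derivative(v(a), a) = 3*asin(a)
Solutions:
 v(a) = C1 + sqrt(3)*a*(log(-a) - 1) + 3*a*asin(a) + sqrt(3)*a*log(3) + 3*sqrt(1 - a^2)


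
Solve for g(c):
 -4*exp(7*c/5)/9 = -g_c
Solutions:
 g(c) = C1 + 20*exp(7*c/5)/63


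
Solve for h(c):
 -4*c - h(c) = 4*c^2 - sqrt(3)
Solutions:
 h(c) = -4*c^2 - 4*c + sqrt(3)


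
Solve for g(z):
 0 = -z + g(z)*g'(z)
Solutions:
 g(z) = -sqrt(C1 + z^2)
 g(z) = sqrt(C1 + z^2)


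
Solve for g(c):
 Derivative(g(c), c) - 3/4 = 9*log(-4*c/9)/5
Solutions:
 g(c) = C1 + 9*c*log(-c)/5 + 3*c*(-24*log(3) - 7 + 24*log(2))/20


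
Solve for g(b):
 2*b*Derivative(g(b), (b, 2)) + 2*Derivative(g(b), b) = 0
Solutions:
 g(b) = C1 + C2*log(b)


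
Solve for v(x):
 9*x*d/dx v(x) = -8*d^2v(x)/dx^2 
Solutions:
 v(x) = C1 + C2*erf(3*x/4)


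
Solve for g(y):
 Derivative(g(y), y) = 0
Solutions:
 g(y) = C1


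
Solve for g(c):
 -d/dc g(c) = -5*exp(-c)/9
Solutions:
 g(c) = C1 - 5*exp(-c)/9


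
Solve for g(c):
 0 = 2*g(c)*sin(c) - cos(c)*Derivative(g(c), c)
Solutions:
 g(c) = C1/cos(c)^2


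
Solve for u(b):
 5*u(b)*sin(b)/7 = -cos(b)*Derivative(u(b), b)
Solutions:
 u(b) = C1*cos(b)^(5/7)


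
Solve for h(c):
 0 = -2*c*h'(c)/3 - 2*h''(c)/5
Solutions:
 h(c) = C1 + C2*erf(sqrt(30)*c/6)


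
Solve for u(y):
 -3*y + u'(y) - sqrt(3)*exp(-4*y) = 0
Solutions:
 u(y) = C1 + 3*y^2/2 - sqrt(3)*exp(-4*y)/4


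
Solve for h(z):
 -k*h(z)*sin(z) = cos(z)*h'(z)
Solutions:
 h(z) = C1*exp(k*log(cos(z)))


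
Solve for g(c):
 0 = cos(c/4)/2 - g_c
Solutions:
 g(c) = C1 + 2*sin(c/4)


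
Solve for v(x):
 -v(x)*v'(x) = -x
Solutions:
 v(x) = -sqrt(C1 + x^2)
 v(x) = sqrt(C1 + x^2)


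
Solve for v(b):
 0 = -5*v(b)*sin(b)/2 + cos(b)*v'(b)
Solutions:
 v(b) = C1/cos(b)^(5/2)


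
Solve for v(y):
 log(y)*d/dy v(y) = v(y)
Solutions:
 v(y) = C1*exp(li(y))


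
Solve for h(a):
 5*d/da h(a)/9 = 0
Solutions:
 h(a) = C1


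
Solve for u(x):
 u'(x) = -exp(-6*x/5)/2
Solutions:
 u(x) = C1 + 5*exp(-6*x/5)/12


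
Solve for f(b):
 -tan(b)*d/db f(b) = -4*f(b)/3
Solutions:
 f(b) = C1*sin(b)^(4/3)


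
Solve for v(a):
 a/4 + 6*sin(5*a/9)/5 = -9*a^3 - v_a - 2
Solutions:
 v(a) = C1 - 9*a^4/4 - a^2/8 - 2*a + 54*cos(5*a/9)/25


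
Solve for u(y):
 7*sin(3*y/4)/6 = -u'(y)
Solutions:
 u(y) = C1 + 14*cos(3*y/4)/9


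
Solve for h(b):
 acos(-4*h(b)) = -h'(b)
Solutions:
 Integral(1/acos(-4*_y), (_y, h(b))) = C1 - b


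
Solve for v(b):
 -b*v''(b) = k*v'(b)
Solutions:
 v(b) = C1 + b^(1 - re(k))*(C2*sin(log(b)*Abs(im(k))) + C3*cos(log(b)*im(k)))


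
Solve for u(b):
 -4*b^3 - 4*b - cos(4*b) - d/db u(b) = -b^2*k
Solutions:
 u(b) = C1 - b^4 + b^3*k/3 - 2*b^2 - sin(4*b)/4


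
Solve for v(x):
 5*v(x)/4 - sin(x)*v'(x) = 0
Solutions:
 v(x) = C1*(cos(x) - 1)^(5/8)/(cos(x) + 1)^(5/8)


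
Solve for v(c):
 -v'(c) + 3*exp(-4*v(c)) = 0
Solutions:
 v(c) = log(-I*(C1 + 12*c)^(1/4))
 v(c) = log(I*(C1 + 12*c)^(1/4))
 v(c) = log(-(C1 + 12*c)^(1/4))
 v(c) = log(C1 + 12*c)/4


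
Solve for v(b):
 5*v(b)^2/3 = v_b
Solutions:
 v(b) = -3/(C1 + 5*b)


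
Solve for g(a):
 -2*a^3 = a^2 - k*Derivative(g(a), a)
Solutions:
 g(a) = C1 + a^4/(2*k) + a^3/(3*k)


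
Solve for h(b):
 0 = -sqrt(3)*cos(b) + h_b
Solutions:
 h(b) = C1 + sqrt(3)*sin(b)


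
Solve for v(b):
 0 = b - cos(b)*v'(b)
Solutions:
 v(b) = C1 + Integral(b/cos(b), b)


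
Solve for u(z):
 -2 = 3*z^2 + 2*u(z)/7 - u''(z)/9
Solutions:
 u(z) = C1*exp(-3*sqrt(14)*z/7) + C2*exp(3*sqrt(14)*z/7) - 21*z^2/2 - 91/6


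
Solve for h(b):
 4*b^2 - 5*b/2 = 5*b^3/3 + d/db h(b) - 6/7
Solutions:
 h(b) = C1 - 5*b^4/12 + 4*b^3/3 - 5*b^2/4 + 6*b/7


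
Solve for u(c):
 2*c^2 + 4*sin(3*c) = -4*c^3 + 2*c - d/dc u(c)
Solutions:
 u(c) = C1 - c^4 - 2*c^3/3 + c^2 + 4*cos(3*c)/3


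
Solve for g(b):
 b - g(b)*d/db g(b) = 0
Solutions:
 g(b) = -sqrt(C1 + b^2)
 g(b) = sqrt(C1 + b^2)


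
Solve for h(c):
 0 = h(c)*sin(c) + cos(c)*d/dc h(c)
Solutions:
 h(c) = C1*cos(c)


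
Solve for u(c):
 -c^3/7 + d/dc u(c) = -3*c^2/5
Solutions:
 u(c) = C1 + c^4/28 - c^3/5


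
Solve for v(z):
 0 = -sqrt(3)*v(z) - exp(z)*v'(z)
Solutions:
 v(z) = C1*exp(sqrt(3)*exp(-z))


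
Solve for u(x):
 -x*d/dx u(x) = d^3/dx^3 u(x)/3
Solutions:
 u(x) = C1 + Integral(C2*airyai(-3^(1/3)*x) + C3*airybi(-3^(1/3)*x), x)


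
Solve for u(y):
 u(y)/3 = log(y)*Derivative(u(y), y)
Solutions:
 u(y) = C1*exp(li(y)/3)


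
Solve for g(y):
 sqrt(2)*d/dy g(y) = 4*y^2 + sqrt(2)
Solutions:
 g(y) = C1 + 2*sqrt(2)*y^3/3 + y


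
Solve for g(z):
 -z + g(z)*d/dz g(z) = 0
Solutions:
 g(z) = -sqrt(C1 + z^2)
 g(z) = sqrt(C1 + z^2)


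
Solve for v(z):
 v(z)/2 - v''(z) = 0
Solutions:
 v(z) = C1*exp(-sqrt(2)*z/2) + C2*exp(sqrt(2)*z/2)


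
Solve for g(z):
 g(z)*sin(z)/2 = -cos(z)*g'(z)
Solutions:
 g(z) = C1*sqrt(cos(z))


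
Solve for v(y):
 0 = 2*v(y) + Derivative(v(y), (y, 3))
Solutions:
 v(y) = C3*exp(-2^(1/3)*y) + (C1*sin(2^(1/3)*sqrt(3)*y/2) + C2*cos(2^(1/3)*sqrt(3)*y/2))*exp(2^(1/3)*y/2)


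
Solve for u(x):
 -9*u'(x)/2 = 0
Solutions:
 u(x) = C1


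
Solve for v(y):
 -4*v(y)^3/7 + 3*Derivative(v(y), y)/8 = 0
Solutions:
 v(y) = -sqrt(42)*sqrt(-1/(C1 + 32*y))/2
 v(y) = sqrt(42)*sqrt(-1/(C1 + 32*y))/2
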